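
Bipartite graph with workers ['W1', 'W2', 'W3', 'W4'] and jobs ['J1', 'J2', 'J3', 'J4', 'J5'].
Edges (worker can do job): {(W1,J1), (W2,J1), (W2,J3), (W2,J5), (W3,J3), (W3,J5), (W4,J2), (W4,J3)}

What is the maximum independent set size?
Maximum independent set = 5

By König's theorem:
- Min vertex cover = Max matching = 4
- Max independent set = Total vertices - Min vertex cover
- Max independent set = 9 - 4 = 5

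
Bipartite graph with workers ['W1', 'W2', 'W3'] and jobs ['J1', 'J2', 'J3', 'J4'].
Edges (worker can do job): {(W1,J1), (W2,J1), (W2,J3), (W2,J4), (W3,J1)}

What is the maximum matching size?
Maximum matching size = 2

Maximum matching: {(W2,J4), (W3,J1)}
Size: 2

This assigns 2 workers to 2 distinct jobs.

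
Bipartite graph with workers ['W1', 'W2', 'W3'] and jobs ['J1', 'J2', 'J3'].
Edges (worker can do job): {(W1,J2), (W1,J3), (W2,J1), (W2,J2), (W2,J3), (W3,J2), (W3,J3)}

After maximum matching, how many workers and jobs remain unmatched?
Unmatched: 0 workers, 0 jobs

Maximum matching size: 3
Workers: 3 total, 3 matched, 0 unmatched
Jobs: 3 total, 3 matched, 0 unmatched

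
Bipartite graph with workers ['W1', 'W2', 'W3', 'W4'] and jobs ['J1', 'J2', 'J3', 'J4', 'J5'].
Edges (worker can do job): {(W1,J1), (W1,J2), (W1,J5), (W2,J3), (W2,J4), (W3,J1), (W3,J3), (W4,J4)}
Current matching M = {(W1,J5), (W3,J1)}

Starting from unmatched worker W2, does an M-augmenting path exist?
Yes: W2 → J4

An M-augmenting path alternates non-matching / matching edges, starting and ending at unmatched vertices.
Path: W2 → J4
(J4 is unmatched in M, so the path is augmenting.)
Flipping edges along this path would increase |M| from 2 to 3.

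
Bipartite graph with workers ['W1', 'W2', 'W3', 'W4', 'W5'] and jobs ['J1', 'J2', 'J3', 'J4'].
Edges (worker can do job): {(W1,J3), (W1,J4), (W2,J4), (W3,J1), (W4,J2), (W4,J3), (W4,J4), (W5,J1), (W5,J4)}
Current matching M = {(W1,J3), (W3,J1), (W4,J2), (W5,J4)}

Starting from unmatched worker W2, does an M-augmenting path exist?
No augmenting path from W2

Alternating search from W2 reaches jobs: {J1, J4}.
Every reachable job is already matched in M, and following those matched edges back to workers exposes no further unvisited jobs.
No M-augmenting path from W2 exists.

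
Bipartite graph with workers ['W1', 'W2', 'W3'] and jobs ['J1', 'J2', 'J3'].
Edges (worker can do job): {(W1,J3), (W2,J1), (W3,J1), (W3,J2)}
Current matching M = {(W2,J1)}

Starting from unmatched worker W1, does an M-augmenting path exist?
Yes: W1 → J3

An M-augmenting path alternates non-matching / matching edges, starting and ending at unmatched vertices.
Path: W1 → J3
(J3 is unmatched in M, so the path is augmenting.)
Flipping edges along this path would increase |M| from 1 to 2.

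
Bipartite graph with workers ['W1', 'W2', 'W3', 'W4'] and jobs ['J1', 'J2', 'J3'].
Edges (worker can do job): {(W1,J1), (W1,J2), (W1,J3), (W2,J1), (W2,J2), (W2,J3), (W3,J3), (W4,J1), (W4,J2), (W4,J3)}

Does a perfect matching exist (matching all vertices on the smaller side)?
Yes, perfect matching exists (size 3)

Perfect matching: {(W1,J2), (W2,J1), (W4,J3)}
All 3 vertices on the smaller side are matched.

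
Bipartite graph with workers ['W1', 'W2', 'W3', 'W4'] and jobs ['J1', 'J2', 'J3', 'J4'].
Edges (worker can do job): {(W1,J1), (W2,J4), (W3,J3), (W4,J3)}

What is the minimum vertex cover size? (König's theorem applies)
Minimum vertex cover size = 3

By König's theorem: in bipartite graphs,
min vertex cover = max matching = 3

Maximum matching has size 3, so minimum vertex cover also has size 3.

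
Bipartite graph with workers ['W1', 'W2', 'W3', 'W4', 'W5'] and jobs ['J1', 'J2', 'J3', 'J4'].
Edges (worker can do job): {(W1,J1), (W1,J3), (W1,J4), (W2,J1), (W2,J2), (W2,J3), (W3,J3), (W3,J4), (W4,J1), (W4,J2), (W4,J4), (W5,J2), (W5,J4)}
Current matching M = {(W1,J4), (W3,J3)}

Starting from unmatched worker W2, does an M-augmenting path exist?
Yes: W2 → J2

An M-augmenting path alternates non-matching / matching edges, starting and ending at unmatched vertices.
Path: W2 → J2
(J2 is unmatched in M, so the path is augmenting.)
Flipping edges along this path would increase |M| from 2 to 3.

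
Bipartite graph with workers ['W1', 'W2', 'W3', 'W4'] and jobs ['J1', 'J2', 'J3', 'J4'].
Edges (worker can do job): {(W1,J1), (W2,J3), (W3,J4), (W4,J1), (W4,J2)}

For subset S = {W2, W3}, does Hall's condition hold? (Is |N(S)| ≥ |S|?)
Yes: |N(S)| = 2, |S| = 2

Subset S = {W2, W3}
Neighbors N(S) = {J3, J4}

|N(S)| = 2, |S| = 2
Hall's condition: |N(S)| ≥ |S| is satisfied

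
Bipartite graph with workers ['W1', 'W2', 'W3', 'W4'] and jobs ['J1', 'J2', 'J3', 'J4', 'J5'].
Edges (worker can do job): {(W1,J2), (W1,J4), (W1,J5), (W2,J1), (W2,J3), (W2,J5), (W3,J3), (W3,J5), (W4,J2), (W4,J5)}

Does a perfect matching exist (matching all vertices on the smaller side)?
Yes, perfect matching exists (size 4)

Perfect matching: {(W1,J4), (W2,J1), (W3,J3), (W4,J5)}
All 4 vertices on the smaller side are matched.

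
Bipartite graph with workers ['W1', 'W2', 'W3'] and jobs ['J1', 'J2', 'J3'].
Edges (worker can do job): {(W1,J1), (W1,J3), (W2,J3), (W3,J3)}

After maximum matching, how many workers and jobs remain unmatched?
Unmatched: 1 workers, 1 jobs

Maximum matching size: 2
Workers: 3 total, 2 matched, 1 unmatched
Jobs: 3 total, 2 matched, 1 unmatched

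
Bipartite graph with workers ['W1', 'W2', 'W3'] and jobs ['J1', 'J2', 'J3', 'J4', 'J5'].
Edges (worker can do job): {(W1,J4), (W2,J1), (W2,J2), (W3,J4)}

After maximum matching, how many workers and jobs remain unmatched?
Unmatched: 1 workers, 3 jobs

Maximum matching size: 2
Workers: 3 total, 2 matched, 1 unmatched
Jobs: 5 total, 2 matched, 3 unmatched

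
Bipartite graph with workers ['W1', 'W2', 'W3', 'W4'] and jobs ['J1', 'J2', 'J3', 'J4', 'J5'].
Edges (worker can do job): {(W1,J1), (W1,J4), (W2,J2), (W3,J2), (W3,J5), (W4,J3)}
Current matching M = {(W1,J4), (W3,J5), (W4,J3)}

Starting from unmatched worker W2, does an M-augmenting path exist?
Yes: W2 → J2

An M-augmenting path alternates non-matching / matching edges, starting and ending at unmatched vertices.
Path: W2 → J2
(J2 is unmatched in M, so the path is augmenting.)
Flipping edges along this path would increase |M| from 3 to 4.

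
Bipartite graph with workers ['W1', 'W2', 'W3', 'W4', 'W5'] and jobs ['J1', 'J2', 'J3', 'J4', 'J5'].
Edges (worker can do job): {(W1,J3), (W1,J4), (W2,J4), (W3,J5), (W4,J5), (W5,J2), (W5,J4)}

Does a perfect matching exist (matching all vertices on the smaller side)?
No, maximum matching has size 4 < 5

Maximum matching has size 4, need 5 for perfect matching.
Unmatched workers: ['W4']
Unmatched jobs: ['J1']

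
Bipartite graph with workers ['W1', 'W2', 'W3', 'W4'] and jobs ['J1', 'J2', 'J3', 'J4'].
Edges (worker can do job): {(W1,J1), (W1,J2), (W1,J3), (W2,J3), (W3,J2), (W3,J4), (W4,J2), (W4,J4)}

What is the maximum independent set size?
Maximum independent set = 4

By König's theorem:
- Min vertex cover = Max matching = 4
- Max independent set = Total vertices - Min vertex cover
- Max independent set = 8 - 4 = 4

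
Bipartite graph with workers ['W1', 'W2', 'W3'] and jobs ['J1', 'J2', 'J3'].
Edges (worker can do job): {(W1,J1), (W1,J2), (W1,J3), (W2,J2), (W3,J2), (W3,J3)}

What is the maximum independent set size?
Maximum independent set = 3

By König's theorem:
- Min vertex cover = Max matching = 3
- Max independent set = Total vertices - Min vertex cover
- Max independent set = 6 - 3 = 3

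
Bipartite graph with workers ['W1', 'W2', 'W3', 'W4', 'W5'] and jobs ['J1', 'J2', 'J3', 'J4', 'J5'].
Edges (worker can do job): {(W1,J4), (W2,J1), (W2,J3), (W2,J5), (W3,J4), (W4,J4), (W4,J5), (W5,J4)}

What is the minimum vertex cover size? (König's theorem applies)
Minimum vertex cover size = 3

By König's theorem: in bipartite graphs,
min vertex cover = max matching = 3

Maximum matching has size 3, so minimum vertex cover also has size 3.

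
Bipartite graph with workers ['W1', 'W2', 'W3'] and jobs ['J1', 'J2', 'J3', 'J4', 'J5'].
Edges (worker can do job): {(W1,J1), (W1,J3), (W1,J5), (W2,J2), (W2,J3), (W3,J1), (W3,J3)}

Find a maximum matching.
Matching: {(W1,J1), (W2,J2), (W3,J3)}

Maximum matching (size 3):
  W1 → J1
  W2 → J2
  W3 → J3

Each worker is assigned to at most one job, and each job to at most one worker.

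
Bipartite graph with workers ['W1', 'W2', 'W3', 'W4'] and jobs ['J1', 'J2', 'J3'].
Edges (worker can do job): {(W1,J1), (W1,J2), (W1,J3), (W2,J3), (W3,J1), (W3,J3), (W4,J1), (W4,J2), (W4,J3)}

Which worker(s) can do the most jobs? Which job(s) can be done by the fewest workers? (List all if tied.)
Most versatile: W1, W4 (3 jobs); Least covered: J2 (2 workers)

Worker degrees (jobs they can do): W1:3, W2:1, W3:2, W4:3
Job degrees (workers who can do it): J1:3, J2:2, J3:4

Maximum worker degree is 3, achieved by: W1, W4
Minimum job degree is 2, achieved by: J2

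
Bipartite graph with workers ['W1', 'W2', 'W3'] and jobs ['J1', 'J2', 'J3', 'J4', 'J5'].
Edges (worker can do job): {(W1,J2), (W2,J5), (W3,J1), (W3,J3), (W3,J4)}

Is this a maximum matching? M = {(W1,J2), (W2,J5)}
No, size 2 is not maximum

Proposed matching has size 2.
Maximum matching size for this graph: 3.

This is NOT maximum - can be improved to size 3.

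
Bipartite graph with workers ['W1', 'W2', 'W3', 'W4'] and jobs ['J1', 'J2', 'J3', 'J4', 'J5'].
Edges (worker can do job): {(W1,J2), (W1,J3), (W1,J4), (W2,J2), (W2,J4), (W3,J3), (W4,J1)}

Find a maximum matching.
Matching: {(W1,J2), (W2,J4), (W3,J3), (W4,J1)}

Maximum matching (size 4):
  W1 → J2
  W2 → J4
  W3 → J3
  W4 → J1

Each worker is assigned to at most one job, and each job to at most one worker.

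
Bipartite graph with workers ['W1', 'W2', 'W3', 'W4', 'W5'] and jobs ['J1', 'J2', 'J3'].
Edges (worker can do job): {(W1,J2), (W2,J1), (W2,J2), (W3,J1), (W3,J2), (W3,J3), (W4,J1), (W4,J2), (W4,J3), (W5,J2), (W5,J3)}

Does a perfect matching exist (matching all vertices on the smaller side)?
Yes, perfect matching exists (size 3)

Perfect matching: {(W3,J2), (W4,J1), (W5,J3)}
All 3 vertices on the smaller side are matched.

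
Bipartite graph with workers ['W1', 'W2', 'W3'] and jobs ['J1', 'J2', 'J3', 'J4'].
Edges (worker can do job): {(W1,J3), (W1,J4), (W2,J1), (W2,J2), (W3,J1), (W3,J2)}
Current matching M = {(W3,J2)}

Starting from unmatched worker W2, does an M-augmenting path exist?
Yes: W2 → J1

An M-augmenting path alternates non-matching / matching edges, starting and ending at unmatched vertices.
Path: W2 → J1
(J1 is unmatched in M, so the path is augmenting.)
Flipping edges along this path would increase |M| from 1 to 2.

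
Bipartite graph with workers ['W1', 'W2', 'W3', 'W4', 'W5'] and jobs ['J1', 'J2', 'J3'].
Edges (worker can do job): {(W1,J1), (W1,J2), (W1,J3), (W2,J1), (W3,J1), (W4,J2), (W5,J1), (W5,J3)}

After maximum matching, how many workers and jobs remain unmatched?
Unmatched: 2 workers, 0 jobs

Maximum matching size: 3
Workers: 5 total, 3 matched, 2 unmatched
Jobs: 3 total, 3 matched, 0 unmatched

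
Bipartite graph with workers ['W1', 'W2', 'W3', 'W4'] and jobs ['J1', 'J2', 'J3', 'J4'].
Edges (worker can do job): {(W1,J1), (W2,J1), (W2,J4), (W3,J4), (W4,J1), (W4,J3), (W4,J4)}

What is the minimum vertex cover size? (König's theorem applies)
Minimum vertex cover size = 3

By König's theorem: in bipartite graphs,
min vertex cover = max matching = 3

Maximum matching has size 3, so minimum vertex cover also has size 3.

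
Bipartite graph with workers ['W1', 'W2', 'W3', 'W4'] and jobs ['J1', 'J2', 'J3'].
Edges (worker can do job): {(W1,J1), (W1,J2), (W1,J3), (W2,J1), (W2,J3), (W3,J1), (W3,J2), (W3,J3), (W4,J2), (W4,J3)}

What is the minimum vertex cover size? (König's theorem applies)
Minimum vertex cover size = 3

By König's theorem: in bipartite graphs,
min vertex cover = max matching = 3

Maximum matching has size 3, so minimum vertex cover also has size 3.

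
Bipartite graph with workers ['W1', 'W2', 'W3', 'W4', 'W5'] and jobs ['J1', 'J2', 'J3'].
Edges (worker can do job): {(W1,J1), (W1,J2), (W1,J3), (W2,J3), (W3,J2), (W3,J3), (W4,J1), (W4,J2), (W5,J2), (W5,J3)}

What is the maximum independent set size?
Maximum independent set = 5

By König's theorem:
- Min vertex cover = Max matching = 3
- Max independent set = Total vertices - Min vertex cover
- Max independent set = 8 - 3 = 5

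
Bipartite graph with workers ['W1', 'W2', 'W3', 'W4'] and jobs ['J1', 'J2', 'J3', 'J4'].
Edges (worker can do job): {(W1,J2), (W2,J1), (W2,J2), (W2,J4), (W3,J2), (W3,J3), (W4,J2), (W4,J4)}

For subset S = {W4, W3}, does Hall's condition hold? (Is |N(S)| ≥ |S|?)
Yes: |N(S)| = 3, |S| = 2

Subset S = {W4, W3}
Neighbors N(S) = {J2, J3, J4}

|N(S)| = 3, |S| = 2
Hall's condition: |N(S)| ≥ |S| is satisfied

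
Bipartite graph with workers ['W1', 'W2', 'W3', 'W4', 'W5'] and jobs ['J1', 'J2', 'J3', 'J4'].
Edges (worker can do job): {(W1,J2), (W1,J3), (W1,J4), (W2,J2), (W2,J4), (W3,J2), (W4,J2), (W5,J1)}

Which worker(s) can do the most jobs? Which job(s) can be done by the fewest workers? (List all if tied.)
Most versatile: W1 (3 jobs); Least covered: J1, J3 (1 workers)

Worker degrees (jobs they can do): W1:3, W2:2, W3:1, W4:1, W5:1
Job degrees (workers who can do it): J1:1, J2:4, J3:1, J4:2

Maximum worker degree is 3, achieved by: W1
Minimum job degree is 1, achieved by: J1, J3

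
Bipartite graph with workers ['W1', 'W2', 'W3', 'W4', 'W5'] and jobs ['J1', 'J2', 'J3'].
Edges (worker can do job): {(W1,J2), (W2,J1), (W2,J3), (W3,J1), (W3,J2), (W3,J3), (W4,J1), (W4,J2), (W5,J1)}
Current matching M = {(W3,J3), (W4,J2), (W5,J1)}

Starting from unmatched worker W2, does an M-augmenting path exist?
No augmenting path from W2

Alternating search from W2 reaches jobs: {J1, J2, J3}.
Every reachable job is already matched in M, and following those matched edges back to workers exposes no further unvisited jobs.
No M-augmenting path from W2 exists.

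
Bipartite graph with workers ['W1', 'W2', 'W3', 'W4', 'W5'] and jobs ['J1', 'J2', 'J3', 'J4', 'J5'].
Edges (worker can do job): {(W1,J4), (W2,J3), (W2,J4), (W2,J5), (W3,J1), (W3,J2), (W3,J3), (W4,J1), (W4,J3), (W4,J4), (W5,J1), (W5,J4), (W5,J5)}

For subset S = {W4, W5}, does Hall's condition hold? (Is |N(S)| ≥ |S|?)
Yes: |N(S)| = 4, |S| = 2

Subset S = {W4, W5}
Neighbors N(S) = {J1, J3, J4, J5}

|N(S)| = 4, |S| = 2
Hall's condition: |N(S)| ≥ |S| is satisfied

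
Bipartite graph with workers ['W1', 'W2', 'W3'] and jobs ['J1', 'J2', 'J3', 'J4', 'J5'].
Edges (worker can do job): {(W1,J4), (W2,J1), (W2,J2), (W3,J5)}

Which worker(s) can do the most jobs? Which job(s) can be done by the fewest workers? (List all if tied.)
Most versatile: W2 (2 jobs); Least covered: J3 (0 workers)

Worker degrees (jobs they can do): W1:1, W2:2, W3:1
Job degrees (workers who can do it): J1:1, J2:1, J3:0, J4:1, J5:1

Maximum worker degree is 2, achieved by: W2
Minimum job degree is 0, achieved by: J3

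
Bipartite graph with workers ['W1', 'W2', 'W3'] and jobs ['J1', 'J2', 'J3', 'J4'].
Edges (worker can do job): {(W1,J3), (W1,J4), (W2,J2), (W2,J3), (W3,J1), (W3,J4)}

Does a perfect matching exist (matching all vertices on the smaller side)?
Yes, perfect matching exists (size 3)

Perfect matching: {(W1,J3), (W2,J2), (W3,J4)}
All 3 vertices on the smaller side are matched.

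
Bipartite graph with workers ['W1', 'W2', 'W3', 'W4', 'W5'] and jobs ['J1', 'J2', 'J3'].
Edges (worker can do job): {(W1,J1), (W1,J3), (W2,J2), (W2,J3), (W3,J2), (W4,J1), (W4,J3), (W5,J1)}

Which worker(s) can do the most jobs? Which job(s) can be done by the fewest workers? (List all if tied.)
Most versatile: W1, W2, W4 (2 jobs); Least covered: J2 (2 workers)

Worker degrees (jobs they can do): W1:2, W2:2, W3:1, W4:2, W5:1
Job degrees (workers who can do it): J1:3, J2:2, J3:3

Maximum worker degree is 2, achieved by: W1, W2, W4
Minimum job degree is 2, achieved by: J2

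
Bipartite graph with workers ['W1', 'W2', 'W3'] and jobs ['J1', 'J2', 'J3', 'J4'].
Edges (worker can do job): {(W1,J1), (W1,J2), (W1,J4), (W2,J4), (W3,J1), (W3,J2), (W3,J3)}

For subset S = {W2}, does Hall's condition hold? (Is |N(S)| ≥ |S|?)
Yes: |N(S)| = 1, |S| = 1

Subset S = {W2}
Neighbors N(S) = {J4}

|N(S)| = 1, |S| = 1
Hall's condition: |N(S)| ≥ |S| is satisfied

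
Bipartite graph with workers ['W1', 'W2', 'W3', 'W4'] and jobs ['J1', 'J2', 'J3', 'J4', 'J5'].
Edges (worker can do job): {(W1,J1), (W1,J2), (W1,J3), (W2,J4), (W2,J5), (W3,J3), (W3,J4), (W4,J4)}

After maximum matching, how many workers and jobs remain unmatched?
Unmatched: 0 workers, 1 jobs

Maximum matching size: 4
Workers: 4 total, 4 matched, 0 unmatched
Jobs: 5 total, 4 matched, 1 unmatched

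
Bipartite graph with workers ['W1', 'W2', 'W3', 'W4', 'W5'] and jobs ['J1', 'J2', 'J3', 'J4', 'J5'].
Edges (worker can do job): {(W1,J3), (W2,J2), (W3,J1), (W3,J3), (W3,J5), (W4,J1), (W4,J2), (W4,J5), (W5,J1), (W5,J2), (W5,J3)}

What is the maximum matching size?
Maximum matching size = 4

Maximum matching: {(W1,J3), (W3,J1), (W4,J5), (W5,J2)}
Size: 4

This assigns 4 workers to 4 distinct jobs.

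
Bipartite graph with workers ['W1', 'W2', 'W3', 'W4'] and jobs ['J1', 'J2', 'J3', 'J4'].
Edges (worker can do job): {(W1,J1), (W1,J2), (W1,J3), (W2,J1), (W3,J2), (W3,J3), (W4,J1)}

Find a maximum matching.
Matching: {(W1,J2), (W3,J3), (W4,J1)}

Maximum matching (size 3):
  W1 → J2
  W3 → J3
  W4 → J1

Each worker is assigned to at most one job, and each job to at most one worker.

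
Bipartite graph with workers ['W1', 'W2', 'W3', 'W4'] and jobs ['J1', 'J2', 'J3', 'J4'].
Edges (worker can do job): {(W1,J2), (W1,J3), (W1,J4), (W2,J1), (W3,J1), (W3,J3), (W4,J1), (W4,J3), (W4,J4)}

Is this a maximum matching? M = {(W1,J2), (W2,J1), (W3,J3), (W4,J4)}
Yes, size 4 is maximum

Proposed matching has size 4.
Maximum matching size for this graph: 4.

This is a maximum matching.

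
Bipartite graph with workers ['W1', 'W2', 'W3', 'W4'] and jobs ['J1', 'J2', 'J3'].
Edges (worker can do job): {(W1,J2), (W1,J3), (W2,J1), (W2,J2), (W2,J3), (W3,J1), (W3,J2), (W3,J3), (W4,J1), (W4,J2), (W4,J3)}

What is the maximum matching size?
Maximum matching size = 3

Maximum matching: {(W1,J3), (W3,J1), (W4,J2)}
Size: 3

This assigns 3 workers to 3 distinct jobs.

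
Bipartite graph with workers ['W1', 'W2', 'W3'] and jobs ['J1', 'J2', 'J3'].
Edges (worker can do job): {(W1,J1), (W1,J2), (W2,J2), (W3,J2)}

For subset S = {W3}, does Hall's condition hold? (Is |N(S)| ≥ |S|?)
Yes: |N(S)| = 1, |S| = 1

Subset S = {W3}
Neighbors N(S) = {J2}

|N(S)| = 1, |S| = 1
Hall's condition: |N(S)| ≥ |S| is satisfied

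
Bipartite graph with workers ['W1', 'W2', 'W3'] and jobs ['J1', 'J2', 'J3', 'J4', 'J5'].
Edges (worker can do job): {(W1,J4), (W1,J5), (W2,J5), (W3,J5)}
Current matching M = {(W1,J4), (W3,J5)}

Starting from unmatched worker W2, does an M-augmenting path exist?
No augmenting path from W2

Alternating search from W2 reaches jobs: {J5}.
Every reachable job is already matched in M, and following those matched edges back to workers exposes no further unvisited jobs.
No M-augmenting path from W2 exists.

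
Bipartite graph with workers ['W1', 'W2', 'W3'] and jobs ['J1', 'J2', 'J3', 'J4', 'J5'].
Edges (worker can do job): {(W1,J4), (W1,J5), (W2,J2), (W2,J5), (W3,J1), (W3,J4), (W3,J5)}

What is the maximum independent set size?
Maximum independent set = 5

By König's theorem:
- Min vertex cover = Max matching = 3
- Max independent set = Total vertices - Min vertex cover
- Max independent set = 8 - 3 = 5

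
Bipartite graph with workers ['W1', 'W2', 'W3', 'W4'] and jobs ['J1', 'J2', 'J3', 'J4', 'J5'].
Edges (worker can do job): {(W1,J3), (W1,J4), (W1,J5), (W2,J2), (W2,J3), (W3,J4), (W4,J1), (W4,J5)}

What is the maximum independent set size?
Maximum independent set = 5

By König's theorem:
- Min vertex cover = Max matching = 4
- Max independent set = Total vertices - Min vertex cover
- Max independent set = 9 - 4 = 5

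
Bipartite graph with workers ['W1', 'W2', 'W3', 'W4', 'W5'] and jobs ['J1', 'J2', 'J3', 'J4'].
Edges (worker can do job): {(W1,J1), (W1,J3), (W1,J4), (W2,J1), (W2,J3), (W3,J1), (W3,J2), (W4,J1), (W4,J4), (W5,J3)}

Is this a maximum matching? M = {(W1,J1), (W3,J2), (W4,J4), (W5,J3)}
Yes, size 4 is maximum

Proposed matching has size 4.
Maximum matching size for this graph: 4.

This is a maximum matching.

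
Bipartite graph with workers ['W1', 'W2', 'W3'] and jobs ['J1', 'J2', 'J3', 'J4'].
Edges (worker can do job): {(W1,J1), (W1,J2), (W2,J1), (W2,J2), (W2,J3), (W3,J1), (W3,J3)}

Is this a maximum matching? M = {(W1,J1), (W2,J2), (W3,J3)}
Yes, size 3 is maximum

Proposed matching has size 3.
Maximum matching size for this graph: 3.

This is a maximum matching.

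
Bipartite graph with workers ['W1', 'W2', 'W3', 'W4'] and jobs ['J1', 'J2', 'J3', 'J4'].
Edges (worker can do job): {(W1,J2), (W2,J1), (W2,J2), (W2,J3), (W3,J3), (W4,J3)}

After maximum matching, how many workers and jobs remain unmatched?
Unmatched: 1 workers, 1 jobs

Maximum matching size: 3
Workers: 4 total, 3 matched, 1 unmatched
Jobs: 4 total, 3 matched, 1 unmatched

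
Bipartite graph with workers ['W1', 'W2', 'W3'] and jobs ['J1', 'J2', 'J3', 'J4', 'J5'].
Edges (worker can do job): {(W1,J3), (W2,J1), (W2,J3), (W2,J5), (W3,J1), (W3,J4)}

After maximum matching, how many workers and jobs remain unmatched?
Unmatched: 0 workers, 2 jobs

Maximum matching size: 3
Workers: 3 total, 3 matched, 0 unmatched
Jobs: 5 total, 3 matched, 2 unmatched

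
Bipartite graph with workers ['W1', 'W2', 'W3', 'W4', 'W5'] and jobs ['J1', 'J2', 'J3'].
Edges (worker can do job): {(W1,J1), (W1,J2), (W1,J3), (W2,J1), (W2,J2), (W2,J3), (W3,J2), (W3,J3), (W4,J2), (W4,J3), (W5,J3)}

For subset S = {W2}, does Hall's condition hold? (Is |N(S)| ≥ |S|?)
Yes: |N(S)| = 3, |S| = 1

Subset S = {W2}
Neighbors N(S) = {J1, J2, J3}

|N(S)| = 3, |S| = 1
Hall's condition: |N(S)| ≥ |S| is satisfied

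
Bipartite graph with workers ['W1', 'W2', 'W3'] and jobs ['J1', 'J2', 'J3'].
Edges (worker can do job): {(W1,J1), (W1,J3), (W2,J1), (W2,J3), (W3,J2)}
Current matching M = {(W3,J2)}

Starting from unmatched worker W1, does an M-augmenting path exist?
Yes: W1 → J1

An M-augmenting path alternates non-matching / matching edges, starting and ending at unmatched vertices.
Path: W1 → J1
(J1 is unmatched in M, so the path is augmenting.)
Flipping edges along this path would increase |M| from 1 to 2.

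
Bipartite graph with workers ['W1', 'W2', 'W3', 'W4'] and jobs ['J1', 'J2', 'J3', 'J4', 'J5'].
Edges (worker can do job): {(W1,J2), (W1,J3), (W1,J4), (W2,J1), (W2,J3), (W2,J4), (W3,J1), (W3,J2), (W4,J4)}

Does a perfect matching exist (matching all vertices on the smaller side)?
Yes, perfect matching exists (size 4)

Perfect matching: {(W1,J3), (W2,J1), (W3,J2), (W4,J4)}
All 4 vertices on the smaller side are matched.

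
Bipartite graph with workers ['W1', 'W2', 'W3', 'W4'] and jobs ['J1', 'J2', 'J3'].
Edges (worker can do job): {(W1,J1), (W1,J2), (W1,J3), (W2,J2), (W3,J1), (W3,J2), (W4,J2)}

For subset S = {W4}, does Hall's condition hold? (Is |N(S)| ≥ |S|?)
Yes: |N(S)| = 1, |S| = 1

Subset S = {W4}
Neighbors N(S) = {J2}

|N(S)| = 1, |S| = 1
Hall's condition: |N(S)| ≥ |S| is satisfied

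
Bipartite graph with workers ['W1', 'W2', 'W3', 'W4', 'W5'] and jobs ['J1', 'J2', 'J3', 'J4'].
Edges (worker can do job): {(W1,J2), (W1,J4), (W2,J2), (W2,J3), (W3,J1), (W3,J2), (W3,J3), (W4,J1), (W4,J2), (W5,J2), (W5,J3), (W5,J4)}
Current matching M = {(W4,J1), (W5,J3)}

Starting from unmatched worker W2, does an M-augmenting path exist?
Yes: W2 → J2

An M-augmenting path alternates non-matching / matching edges, starting and ending at unmatched vertices.
Path: W2 → J2
(J2 is unmatched in M, so the path is augmenting.)
Flipping edges along this path would increase |M| from 2 to 3.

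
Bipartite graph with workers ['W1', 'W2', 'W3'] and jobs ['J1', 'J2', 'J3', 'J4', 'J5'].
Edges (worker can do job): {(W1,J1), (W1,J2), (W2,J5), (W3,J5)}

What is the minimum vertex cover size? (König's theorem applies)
Minimum vertex cover size = 2

By König's theorem: in bipartite graphs,
min vertex cover = max matching = 2

Maximum matching has size 2, so minimum vertex cover also has size 2.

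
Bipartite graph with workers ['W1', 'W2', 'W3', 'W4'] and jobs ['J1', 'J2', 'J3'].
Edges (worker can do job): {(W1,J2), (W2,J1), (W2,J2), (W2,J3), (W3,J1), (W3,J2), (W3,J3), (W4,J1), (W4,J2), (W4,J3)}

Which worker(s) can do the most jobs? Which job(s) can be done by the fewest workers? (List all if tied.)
Most versatile: W2, W3, W4 (3 jobs); Least covered: J1, J3 (3 workers)

Worker degrees (jobs they can do): W1:1, W2:3, W3:3, W4:3
Job degrees (workers who can do it): J1:3, J2:4, J3:3

Maximum worker degree is 3, achieved by: W2, W3, W4
Minimum job degree is 3, achieved by: J1, J3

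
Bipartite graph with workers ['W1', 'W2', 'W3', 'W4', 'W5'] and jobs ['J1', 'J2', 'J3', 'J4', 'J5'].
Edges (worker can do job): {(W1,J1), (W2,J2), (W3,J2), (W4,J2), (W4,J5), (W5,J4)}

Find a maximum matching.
Matching: {(W1,J1), (W3,J2), (W4,J5), (W5,J4)}

Maximum matching (size 4):
  W1 → J1
  W3 → J2
  W4 → J5
  W5 → J4

Each worker is assigned to at most one job, and each job to at most one worker.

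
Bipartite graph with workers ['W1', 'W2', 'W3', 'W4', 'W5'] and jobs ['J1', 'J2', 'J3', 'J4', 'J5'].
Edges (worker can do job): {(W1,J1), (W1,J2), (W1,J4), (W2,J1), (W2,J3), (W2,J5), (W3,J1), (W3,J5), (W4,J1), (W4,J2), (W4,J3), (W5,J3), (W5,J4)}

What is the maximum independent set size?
Maximum independent set = 5

By König's theorem:
- Min vertex cover = Max matching = 5
- Max independent set = Total vertices - Min vertex cover
- Max independent set = 10 - 5 = 5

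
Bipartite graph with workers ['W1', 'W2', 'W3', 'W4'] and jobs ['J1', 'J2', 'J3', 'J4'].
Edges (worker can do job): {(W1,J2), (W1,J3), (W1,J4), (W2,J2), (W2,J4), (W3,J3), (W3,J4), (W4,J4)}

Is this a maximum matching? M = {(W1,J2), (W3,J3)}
No, size 2 is not maximum

Proposed matching has size 2.
Maximum matching size for this graph: 3.

This is NOT maximum - can be improved to size 3.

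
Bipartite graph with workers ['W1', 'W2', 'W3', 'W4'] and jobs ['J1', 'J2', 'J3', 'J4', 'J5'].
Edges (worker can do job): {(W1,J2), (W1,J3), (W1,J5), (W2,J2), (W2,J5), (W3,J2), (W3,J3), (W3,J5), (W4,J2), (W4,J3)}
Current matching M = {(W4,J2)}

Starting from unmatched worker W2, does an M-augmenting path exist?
Yes: W2 → J5

An M-augmenting path alternates non-matching / matching edges, starting and ending at unmatched vertices.
Path: W2 → J5
(J5 is unmatched in M, so the path is augmenting.)
Flipping edges along this path would increase |M| from 1 to 2.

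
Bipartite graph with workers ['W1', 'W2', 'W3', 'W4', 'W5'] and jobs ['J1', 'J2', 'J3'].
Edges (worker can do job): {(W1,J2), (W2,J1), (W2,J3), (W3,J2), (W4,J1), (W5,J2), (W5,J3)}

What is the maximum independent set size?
Maximum independent set = 5

By König's theorem:
- Min vertex cover = Max matching = 3
- Max independent set = Total vertices - Min vertex cover
- Max independent set = 8 - 3 = 5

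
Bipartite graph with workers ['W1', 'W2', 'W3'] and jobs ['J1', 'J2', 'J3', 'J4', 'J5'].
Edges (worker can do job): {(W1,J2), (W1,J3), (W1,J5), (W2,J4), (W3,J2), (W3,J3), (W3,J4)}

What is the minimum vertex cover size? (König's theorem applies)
Minimum vertex cover size = 3

By König's theorem: in bipartite graphs,
min vertex cover = max matching = 3

Maximum matching has size 3, so minimum vertex cover also has size 3.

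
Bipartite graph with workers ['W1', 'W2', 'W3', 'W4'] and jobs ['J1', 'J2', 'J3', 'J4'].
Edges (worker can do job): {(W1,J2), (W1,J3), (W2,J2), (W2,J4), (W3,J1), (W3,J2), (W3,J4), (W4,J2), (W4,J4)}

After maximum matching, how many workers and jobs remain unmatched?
Unmatched: 0 workers, 0 jobs

Maximum matching size: 4
Workers: 4 total, 4 matched, 0 unmatched
Jobs: 4 total, 4 matched, 0 unmatched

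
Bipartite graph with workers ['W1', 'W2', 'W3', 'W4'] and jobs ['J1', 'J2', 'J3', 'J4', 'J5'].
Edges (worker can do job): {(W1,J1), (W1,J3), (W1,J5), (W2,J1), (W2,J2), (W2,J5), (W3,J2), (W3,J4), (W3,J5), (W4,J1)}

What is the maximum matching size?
Maximum matching size = 4

Maximum matching: {(W1,J3), (W2,J5), (W3,J2), (W4,J1)}
Size: 4

This assigns 4 workers to 4 distinct jobs.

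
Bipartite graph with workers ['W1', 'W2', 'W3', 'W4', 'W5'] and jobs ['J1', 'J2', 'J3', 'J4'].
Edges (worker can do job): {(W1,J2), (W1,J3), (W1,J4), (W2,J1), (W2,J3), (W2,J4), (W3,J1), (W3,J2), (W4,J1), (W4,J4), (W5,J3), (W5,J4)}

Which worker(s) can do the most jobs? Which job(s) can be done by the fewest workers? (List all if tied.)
Most versatile: W1, W2 (3 jobs); Least covered: J2 (2 workers)

Worker degrees (jobs they can do): W1:3, W2:3, W3:2, W4:2, W5:2
Job degrees (workers who can do it): J1:3, J2:2, J3:3, J4:4

Maximum worker degree is 3, achieved by: W1, W2
Minimum job degree is 2, achieved by: J2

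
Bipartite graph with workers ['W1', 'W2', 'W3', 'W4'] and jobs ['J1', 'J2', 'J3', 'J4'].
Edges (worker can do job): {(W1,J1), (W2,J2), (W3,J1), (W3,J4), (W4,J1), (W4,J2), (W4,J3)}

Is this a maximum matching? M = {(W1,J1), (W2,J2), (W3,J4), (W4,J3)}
Yes, size 4 is maximum

Proposed matching has size 4.
Maximum matching size for this graph: 4.

This is a maximum matching.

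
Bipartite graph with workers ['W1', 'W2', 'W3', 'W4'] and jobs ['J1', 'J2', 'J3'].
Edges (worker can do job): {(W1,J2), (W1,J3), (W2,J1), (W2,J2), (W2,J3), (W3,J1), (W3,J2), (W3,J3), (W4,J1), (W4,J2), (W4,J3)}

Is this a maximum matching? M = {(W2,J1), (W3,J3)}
No, size 2 is not maximum

Proposed matching has size 2.
Maximum matching size for this graph: 3.

This is NOT maximum - can be improved to size 3.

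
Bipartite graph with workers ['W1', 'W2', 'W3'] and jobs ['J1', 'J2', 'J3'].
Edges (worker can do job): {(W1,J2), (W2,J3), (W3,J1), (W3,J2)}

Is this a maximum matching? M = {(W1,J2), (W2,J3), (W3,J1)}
Yes, size 3 is maximum

Proposed matching has size 3.
Maximum matching size for this graph: 3.

This is a maximum matching.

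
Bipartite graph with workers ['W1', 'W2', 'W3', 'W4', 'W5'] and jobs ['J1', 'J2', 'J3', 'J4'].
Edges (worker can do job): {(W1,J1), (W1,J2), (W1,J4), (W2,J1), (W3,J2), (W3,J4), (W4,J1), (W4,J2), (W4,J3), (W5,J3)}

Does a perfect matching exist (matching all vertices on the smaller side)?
Yes, perfect matching exists (size 4)

Perfect matching: {(W1,J1), (W3,J4), (W4,J2), (W5,J3)}
All 4 vertices on the smaller side are matched.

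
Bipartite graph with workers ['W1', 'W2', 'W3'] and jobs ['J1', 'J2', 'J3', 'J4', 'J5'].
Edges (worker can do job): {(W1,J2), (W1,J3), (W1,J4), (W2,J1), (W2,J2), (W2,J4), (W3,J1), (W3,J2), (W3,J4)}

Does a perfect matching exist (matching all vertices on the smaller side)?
Yes, perfect matching exists (size 3)

Perfect matching: {(W1,J2), (W2,J1), (W3,J4)}
All 3 vertices on the smaller side are matched.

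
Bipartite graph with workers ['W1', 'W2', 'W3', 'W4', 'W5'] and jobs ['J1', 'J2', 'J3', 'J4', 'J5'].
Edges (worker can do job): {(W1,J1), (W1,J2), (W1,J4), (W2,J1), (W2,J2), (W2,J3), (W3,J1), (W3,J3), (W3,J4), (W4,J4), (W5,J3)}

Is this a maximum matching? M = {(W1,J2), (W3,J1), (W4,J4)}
No, size 3 is not maximum

Proposed matching has size 3.
Maximum matching size for this graph: 4.

This is NOT maximum - can be improved to size 4.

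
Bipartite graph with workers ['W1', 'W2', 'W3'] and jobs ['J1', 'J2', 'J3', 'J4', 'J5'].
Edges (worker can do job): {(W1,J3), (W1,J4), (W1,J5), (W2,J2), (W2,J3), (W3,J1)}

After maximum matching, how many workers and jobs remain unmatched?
Unmatched: 0 workers, 2 jobs

Maximum matching size: 3
Workers: 3 total, 3 matched, 0 unmatched
Jobs: 5 total, 3 matched, 2 unmatched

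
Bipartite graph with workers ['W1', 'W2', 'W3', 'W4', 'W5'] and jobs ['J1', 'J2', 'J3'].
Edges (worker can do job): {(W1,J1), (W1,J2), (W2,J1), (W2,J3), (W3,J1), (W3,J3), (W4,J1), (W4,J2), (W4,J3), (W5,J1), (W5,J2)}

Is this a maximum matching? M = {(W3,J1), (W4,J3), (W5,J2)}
Yes, size 3 is maximum

Proposed matching has size 3.
Maximum matching size for this graph: 3.

This is a maximum matching.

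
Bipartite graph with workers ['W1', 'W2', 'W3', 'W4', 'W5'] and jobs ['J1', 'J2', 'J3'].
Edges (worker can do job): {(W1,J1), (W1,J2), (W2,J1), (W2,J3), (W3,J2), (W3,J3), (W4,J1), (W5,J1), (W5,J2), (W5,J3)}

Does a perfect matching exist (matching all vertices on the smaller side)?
Yes, perfect matching exists (size 3)

Perfect matching: {(W2,J3), (W3,J2), (W5,J1)}
All 3 vertices on the smaller side are matched.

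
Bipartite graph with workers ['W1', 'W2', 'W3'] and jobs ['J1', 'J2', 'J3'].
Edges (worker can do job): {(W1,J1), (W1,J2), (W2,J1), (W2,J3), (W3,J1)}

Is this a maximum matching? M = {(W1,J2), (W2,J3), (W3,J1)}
Yes, size 3 is maximum

Proposed matching has size 3.
Maximum matching size for this graph: 3.

This is a maximum matching.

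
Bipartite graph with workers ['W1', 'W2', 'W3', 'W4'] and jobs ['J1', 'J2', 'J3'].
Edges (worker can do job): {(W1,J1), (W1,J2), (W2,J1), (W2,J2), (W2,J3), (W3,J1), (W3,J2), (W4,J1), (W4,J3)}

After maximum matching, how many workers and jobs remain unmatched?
Unmatched: 1 workers, 0 jobs

Maximum matching size: 3
Workers: 4 total, 3 matched, 1 unmatched
Jobs: 3 total, 3 matched, 0 unmatched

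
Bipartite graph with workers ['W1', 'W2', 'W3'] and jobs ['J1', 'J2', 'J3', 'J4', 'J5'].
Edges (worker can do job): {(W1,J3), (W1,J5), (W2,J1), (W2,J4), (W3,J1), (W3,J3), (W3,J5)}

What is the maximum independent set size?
Maximum independent set = 5

By König's theorem:
- Min vertex cover = Max matching = 3
- Max independent set = Total vertices - Min vertex cover
- Max independent set = 8 - 3 = 5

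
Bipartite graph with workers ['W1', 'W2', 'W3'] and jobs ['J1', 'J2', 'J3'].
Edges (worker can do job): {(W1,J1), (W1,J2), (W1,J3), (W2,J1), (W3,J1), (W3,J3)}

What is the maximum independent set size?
Maximum independent set = 3

By König's theorem:
- Min vertex cover = Max matching = 3
- Max independent set = Total vertices - Min vertex cover
- Max independent set = 6 - 3 = 3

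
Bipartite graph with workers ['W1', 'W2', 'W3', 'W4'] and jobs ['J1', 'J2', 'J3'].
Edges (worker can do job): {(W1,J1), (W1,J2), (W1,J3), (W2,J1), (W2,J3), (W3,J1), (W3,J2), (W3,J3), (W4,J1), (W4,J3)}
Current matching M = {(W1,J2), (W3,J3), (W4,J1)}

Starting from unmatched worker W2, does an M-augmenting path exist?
No augmenting path from W2

Alternating search from W2 reaches jobs: {J1, J2, J3}.
Every reachable job is already matched in M, and following those matched edges back to workers exposes no further unvisited jobs.
No M-augmenting path from W2 exists.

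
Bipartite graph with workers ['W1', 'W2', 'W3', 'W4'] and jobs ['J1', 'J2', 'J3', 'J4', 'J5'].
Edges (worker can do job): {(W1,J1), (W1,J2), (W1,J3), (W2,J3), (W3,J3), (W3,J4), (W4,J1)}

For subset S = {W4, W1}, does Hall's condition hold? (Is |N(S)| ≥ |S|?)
Yes: |N(S)| = 3, |S| = 2

Subset S = {W4, W1}
Neighbors N(S) = {J1, J2, J3}

|N(S)| = 3, |S| = 2
Hall's condition: |N(S)| ≥ |S| is satisfied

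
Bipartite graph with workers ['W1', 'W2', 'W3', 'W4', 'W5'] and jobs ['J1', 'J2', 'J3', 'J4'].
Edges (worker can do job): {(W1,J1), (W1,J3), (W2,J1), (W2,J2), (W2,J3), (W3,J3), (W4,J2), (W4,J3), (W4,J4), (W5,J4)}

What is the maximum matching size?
Maximum matching size = 4

Maximum matching: {(W1,J1), (W3,J3), (W4,J2), (W5,J4)}
Size: 4

This assigns 4 workers to 4 distinct jobs.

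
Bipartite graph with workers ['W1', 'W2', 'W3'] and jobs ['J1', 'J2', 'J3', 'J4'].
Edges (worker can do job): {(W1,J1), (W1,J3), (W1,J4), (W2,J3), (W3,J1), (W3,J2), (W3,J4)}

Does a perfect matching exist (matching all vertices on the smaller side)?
Yes, perfect matching exists (size 3)

Perfect matching: {(W1,J1), (W2,J3), (W3,J2)}
All 3 vertices on the smaller side are matched.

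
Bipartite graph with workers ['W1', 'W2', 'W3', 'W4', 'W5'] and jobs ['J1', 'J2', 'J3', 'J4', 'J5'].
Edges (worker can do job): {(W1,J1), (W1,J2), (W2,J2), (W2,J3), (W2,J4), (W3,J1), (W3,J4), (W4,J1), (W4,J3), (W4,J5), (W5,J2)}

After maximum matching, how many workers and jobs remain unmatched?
Unmatched: 0 workers, 0 jobs

Maximum matching size: 5
Workers: 5 total, 5 matched, 0 unmatched
Jobs: 5 total, 5 matched, 0 unmatched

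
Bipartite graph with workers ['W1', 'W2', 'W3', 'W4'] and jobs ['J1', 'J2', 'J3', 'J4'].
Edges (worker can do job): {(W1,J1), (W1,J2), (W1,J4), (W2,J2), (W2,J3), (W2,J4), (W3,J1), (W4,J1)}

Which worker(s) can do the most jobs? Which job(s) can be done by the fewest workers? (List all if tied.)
Most versatile: W1, W2 (3 jobs); Least covered: J3 (1 workers)

Worker degrees (jobs they can do): W1:3, W2:3, W3:1, W4:1
Job degrees (workers who can do it): J1:3, J2:2, J3:1, J4:2

Maximum worker degree is 3, achieved by: W1, W2
Minimum job degree is 1, achieved by: J3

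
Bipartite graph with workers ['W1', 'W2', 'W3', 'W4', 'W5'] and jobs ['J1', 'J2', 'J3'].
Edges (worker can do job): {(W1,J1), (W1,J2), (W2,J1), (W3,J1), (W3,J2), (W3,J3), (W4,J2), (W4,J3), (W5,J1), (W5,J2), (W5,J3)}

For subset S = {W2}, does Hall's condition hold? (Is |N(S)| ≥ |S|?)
Yes: |N(S)| = 1, |S| = 1

Subset S = {W2}
Neighbors N(S) = {J1}

|N(S)| = 1, |S| = 1
Hall's condition: |N(S)| ≥ |S| is satisfied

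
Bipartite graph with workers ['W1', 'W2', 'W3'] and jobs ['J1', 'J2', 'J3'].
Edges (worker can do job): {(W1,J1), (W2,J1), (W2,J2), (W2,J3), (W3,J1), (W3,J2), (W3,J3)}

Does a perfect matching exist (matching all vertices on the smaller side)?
Yes, perfect matching exists (size 3)

Perfect matching: {(W1,J1), (W2,J3), (W3,J2)}
All 3 vertices on the smaller side are matched.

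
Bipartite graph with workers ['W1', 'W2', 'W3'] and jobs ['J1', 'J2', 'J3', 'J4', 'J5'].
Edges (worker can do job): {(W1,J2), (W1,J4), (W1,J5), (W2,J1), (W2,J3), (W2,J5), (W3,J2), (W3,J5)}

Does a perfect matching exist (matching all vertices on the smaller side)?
Yes, perfect matching exists (size 3)

Perfect matching: {(W1,J5), (W2,J1), (W3,J2)}
All 3 vertices on the smaller side are matched.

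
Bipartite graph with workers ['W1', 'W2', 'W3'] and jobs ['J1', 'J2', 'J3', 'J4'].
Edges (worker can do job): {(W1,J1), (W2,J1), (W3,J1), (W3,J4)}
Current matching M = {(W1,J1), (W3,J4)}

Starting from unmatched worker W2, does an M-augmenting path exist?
No augmenting path from W2

Alternating search from W2 reaches jobs: {J1}.
Every reachable job is already matched in M, and following those matched edges back to workers exposes no further unvisited jobs.
No M-augmenting path from W2 exists.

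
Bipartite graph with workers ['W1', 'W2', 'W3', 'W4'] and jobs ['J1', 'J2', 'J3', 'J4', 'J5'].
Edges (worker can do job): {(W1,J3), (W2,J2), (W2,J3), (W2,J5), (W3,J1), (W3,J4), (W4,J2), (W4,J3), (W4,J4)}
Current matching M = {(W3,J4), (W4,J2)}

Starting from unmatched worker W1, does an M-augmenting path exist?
Yes: W1 → J3

An M-augmenting path alternates non-matching / matching edges, starting and ending at unmatched vertices.
Path: W1 → J3
(J3 is unmatched in M, so the path is augmenting.)
Flipping edges along this path would increase |M| from 2 to 3.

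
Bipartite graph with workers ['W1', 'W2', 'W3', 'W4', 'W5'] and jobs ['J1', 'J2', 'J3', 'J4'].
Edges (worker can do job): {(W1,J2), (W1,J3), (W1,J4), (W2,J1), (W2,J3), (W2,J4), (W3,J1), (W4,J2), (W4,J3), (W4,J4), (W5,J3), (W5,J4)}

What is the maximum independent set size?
Maximum independent set = 5

By König's theorem:
- Min vertex cover = Max matching = 4
- Max independent set = Total vertices - Min vertex cover
- Max independent set = 9 - 4 = 5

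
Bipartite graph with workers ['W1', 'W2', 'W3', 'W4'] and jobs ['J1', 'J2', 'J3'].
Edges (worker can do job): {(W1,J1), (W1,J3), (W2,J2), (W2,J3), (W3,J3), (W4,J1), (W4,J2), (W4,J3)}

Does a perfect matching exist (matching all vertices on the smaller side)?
Yes, perfect matching exists (size 3)

Perfect matching: {(W1,J1), (W2,J2), (W4,J3)}
All 3 vertices on the smaller side are matched.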